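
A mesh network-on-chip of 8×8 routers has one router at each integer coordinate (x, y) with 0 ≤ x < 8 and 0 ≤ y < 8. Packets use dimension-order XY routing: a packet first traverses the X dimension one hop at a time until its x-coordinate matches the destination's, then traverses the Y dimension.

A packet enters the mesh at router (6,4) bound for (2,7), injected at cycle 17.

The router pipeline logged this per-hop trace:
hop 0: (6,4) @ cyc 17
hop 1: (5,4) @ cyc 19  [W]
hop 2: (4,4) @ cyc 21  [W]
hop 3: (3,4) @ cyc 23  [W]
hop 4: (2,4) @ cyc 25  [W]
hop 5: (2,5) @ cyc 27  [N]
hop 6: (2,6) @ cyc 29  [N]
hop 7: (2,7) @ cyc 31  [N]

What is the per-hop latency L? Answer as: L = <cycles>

Δcyc across hop 0→1: 19 − 17 = 2.
That increment is L by definition: L = 2.

L = 2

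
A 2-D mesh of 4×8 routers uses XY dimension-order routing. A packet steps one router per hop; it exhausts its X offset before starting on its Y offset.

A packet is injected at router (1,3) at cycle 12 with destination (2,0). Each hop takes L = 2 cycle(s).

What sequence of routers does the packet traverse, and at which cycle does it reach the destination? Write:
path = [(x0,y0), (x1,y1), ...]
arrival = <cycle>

path = [(1,3), (2,3), (2,2), (2,1), (2,0)]
arrival = 20

src (1,3)  cyc=12
E→(2,3)  cyc=14
S→(2,2)  cyc=16
S→(2,1)  cyc=18
S→(2,0)  cyc=20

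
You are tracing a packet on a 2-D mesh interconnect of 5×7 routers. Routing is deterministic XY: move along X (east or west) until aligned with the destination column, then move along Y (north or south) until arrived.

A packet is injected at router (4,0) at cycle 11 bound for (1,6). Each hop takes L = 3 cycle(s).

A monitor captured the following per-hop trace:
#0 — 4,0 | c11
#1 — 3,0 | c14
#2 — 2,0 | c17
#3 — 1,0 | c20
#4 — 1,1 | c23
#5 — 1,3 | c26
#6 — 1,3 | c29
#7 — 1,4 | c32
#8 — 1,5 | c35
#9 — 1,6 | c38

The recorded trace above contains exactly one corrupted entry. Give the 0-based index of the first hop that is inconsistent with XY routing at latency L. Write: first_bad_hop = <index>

first_bad_hop = 5

check 1→ d=(-1,0) cyc+3: ok
check 2→ d=(-1,0) cyc+3: ok
check 3→ d=(-1,0) cyc+3: ok
check 4→ d=(0,1) cyc+3: ok
check 5→ d=(0,2) cyc+3: BAD: non-unit step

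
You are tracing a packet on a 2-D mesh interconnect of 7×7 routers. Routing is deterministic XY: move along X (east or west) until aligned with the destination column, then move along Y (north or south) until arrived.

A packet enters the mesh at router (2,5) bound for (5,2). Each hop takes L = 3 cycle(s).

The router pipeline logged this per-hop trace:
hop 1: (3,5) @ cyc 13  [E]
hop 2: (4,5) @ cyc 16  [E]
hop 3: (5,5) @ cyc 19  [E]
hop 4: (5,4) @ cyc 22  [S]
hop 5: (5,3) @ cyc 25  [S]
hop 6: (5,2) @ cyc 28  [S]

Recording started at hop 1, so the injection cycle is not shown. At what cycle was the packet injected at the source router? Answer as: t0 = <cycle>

At hop 1 the cycle is 13; in general cyc_k = t0 + kL.
Subtract one hop: t0 = 13 − 3 = 10.

t0 = 10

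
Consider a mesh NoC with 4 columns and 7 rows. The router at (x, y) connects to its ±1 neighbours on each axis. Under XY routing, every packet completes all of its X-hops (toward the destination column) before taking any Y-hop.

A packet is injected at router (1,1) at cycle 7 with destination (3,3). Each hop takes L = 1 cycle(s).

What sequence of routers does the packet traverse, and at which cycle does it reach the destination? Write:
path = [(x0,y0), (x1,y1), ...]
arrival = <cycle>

path = [(1,1), (2,1), (3,1), (3,2), (3,3)]
arrival = 11

hop 0: (1,1) @ cyc 7
hop 1: (2,1) @ cyc 8  [E]
hop 2: (3,1) @ cyc 9  [E]
hop 3: (3,2) @ cyc 10  [N]
hop 4: (3,3) @ cyc 11  [N]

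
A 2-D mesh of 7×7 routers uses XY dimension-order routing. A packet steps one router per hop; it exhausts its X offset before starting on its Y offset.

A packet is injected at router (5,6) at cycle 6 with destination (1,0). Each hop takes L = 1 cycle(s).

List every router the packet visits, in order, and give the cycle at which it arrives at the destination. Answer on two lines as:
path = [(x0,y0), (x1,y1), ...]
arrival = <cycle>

path = [(5,6), (4,6), (3,6), (2,6), (1,6), (1,5), (1,4), (1,3), (1,2), (1,1), (1,0)]
arrival = 16

  0. router=(5,6) cycle=6 (inject)
  1. router=(4,6) cycle=7 dir=W
  2. router=(3,6) cycle=8 dir=W
  3. router=(2,6) cycle=9 dir=W
  4. router=(1,6) cycle=10 dir=W
  5. router=(1,5) cycle=11 dir=S
  6. router=(1,4) cycle=12 dir=S
  7. router=(1,3) cycle=13 dir=S
  8. router=(1,2) cycle=14 dir=S
  9. router=(1,1) cycle=15 dir=S
  10. router=(1,0) cycle=16 dir=S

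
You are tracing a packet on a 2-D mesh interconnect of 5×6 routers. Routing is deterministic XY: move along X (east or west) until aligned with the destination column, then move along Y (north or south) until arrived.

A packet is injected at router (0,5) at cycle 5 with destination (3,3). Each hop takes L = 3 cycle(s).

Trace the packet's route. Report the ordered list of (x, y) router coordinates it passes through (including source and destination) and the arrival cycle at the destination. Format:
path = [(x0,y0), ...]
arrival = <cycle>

[0] x=0 y=5 t=5
[1] x=1 y=5 t=8 →E
[2] x=2 y=5 t=11 →E
[3] x=3 y=5 t=14 →E
[4] x=3 y=4 t=17 →S
[5] x=3 y=3 t=20 →S

path = [(0,5), (1,5), (2,5), (3,5), (3,4), (3,3)]
arrival = 20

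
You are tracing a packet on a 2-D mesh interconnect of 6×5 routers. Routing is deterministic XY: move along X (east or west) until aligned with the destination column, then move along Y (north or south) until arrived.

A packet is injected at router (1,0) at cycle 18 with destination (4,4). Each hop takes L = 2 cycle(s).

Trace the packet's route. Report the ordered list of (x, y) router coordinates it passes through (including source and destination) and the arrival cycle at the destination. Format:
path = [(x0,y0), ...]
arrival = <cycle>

src (1,0)  cyc=18
E→(2,0)  cyc=20
E→(3,0)  cyc=22
E→(4,0)  cyc=24
N→(4,1)  cyc=26
N→(4,2)  cyc=28
N→(4,3)  cyc=30
N→(4,4)  cyc=32

path = [(1,0), (2,0), (3,0), (4,0), (4,1), (4,2), (4,3), (4,4)]
arrival = 32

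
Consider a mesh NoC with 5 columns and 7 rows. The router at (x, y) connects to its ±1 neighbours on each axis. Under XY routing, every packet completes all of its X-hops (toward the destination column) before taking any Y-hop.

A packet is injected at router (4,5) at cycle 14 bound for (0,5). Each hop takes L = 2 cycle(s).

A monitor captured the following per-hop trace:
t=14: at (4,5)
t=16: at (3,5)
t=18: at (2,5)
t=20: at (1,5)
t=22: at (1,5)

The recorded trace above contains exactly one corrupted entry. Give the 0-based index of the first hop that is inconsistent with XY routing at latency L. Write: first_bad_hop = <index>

first_bad_hop = 4

[1] (-1,+0) / 2c ⇒ ok
[2] (-1,+0) / 2c ⇒ ok
[3] (-1,+0) / 2c ⇒ ok
[4] (+0,+0) / 2c ⇒ BAD: non-unit step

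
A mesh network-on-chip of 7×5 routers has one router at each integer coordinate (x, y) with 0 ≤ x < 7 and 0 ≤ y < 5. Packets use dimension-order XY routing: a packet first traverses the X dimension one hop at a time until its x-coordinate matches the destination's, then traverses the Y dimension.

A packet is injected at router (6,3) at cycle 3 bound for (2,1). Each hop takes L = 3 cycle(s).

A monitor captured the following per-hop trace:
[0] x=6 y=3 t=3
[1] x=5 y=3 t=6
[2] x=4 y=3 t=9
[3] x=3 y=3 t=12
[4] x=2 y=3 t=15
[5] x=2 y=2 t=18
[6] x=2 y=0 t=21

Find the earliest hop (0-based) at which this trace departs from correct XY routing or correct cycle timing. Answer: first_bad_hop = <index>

first_bad_hop = 6

[1] (-1,+0) / 3c ⇒ ok
[2] (-1,+0) / 3c ⇒ ok
[3] (-1,+0) / 3c ⇒ ok
[4] (-1,+0) / 3c ⇒ ok
[5] (+0,-1) / 3c ⇒ ok
[6] (+0,-2) / 3c ⇒ BAD: non-unit step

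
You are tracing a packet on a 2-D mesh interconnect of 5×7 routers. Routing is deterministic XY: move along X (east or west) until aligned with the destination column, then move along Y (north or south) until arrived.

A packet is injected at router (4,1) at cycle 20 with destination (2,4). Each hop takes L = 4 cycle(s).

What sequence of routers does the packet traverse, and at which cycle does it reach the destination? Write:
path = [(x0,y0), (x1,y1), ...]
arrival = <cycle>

path = [(4,1), (3,1), (2,1), (2,2), (2,3), (2,4)]
arrival = 40

#0 — 4,1 | c20
#1 — 3,1 | c24 | W
#2 — 2,1 | c28 | W
#3 — 2,2 | c32 | N
#4 — 2,3 | c36 | N
#5 — 2,4 | c40 | N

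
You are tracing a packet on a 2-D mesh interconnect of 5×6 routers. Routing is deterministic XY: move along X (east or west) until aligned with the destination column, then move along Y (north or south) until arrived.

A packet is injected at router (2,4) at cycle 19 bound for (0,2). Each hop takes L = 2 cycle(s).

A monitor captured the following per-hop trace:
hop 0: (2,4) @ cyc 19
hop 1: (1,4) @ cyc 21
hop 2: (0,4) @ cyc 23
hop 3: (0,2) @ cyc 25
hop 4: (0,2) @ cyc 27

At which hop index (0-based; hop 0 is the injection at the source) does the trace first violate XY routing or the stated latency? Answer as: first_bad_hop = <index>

first_bad_hop = 3

hop 1: step (-1,+0), +2 cyc — ok
hop 2: step (-1,+0), +2 cyc — ok
hop 3: step (+0,-2), +2 cyc — BAD: non-unit step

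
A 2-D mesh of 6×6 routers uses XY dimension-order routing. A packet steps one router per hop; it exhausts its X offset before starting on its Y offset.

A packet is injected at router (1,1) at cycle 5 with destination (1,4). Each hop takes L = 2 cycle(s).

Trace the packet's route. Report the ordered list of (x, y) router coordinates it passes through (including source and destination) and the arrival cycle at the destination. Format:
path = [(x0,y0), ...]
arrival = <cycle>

  0. router=(1,1) cycle=5 (inject)
  1. router=(1,2) cycle=7 dir=N
  2. router=(1,3) cycle=9 dir=N
  3. router=(1,4) cycle=11 dir=N

path = [(1,1), (1,2), (1,3), (1,4)]
arrival = 11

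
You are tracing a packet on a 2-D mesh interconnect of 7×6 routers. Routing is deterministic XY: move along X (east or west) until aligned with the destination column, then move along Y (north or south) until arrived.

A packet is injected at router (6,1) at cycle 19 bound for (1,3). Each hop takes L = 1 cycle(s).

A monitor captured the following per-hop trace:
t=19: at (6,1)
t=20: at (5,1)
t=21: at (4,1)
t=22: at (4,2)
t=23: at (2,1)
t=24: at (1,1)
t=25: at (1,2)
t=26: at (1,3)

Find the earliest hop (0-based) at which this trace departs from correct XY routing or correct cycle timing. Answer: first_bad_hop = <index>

[1] (-1,+0) / 1c ⇒ ok
[2] (-1,+0) / 1c ⇒ ok
[3] (+0,+1) / 1c ⇒ BAD: Y-move but x=4≠1

first_bad_hop = 3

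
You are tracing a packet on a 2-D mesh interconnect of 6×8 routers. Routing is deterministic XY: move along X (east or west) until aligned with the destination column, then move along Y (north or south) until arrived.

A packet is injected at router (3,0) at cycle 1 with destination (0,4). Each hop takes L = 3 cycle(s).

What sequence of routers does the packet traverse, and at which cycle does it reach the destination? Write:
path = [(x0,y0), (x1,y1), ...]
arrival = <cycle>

path = [(3,0), (2,0), (1,0), (0,0), (0,1), (0,2), (0,3), (0,4)]
arrival = 22

[0] x=3 y=0 t=1
[1] x=2 y=0 t=4 →W
[2] x=1 y=0 t=7 →W
[3] x=0 y=0 t=10 →W
[4] x=0 y=1 t=13 →N
[5] x=0 y=2 t=16 →N
[6] x=0 y=3 t=19 →N
[7] x=0 y=4 t=22 →N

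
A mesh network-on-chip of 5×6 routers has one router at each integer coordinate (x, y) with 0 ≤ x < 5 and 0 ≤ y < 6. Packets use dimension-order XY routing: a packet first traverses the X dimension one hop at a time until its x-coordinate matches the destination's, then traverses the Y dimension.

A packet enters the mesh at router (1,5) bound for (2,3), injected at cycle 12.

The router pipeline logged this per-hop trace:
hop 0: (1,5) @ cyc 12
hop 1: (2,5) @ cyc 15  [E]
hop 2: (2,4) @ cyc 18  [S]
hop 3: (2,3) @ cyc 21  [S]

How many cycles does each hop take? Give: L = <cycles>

Δcyc across hop 0→1: 15 − 12 = 3.
One hop costs L cycles, so L = 3.

L = 3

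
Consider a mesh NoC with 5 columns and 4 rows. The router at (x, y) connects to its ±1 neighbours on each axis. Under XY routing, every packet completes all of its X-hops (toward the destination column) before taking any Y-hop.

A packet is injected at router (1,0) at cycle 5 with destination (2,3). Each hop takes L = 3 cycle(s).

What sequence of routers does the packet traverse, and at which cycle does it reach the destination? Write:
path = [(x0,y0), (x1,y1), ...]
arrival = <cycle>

t=5: at (1,0)
t=8: at (2,0) after E
t=11: at (2,1) after N
t=14: at (2,2) after N
t=17: at (2,3) after N

path = [(1,0), (2,0), (2,1), (2,2), (2,3)]
arrival = 17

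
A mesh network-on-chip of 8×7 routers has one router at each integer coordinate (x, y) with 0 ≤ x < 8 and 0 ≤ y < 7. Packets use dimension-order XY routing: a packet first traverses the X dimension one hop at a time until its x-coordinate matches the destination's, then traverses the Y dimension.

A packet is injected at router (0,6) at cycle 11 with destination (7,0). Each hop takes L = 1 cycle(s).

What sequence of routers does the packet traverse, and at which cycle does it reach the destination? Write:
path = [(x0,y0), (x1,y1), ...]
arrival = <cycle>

path = [(0,6), (1,6), (2,6), (3,6), (4,6), (5,6), (6,6), (7,6), (7,5), (7,4), (7,3), (7,2), (7,1), (7,0)]
arrival = 24

  0. router=(0,6) cycle=11 (inject)
  1. router=(1,6) cycle=12 dir=E
  2. router=(2,6) cycle=13 dir=E
  3. router=(3,6) cycle=14 dir=E
  4. router=(4,6) cycle=15 dir=E
  5. router=(5,6) cycle=16 dir=E
  6. router=(6,6) cycle=17 dir=E
  7. router=(7,6) cycle=18 dir=E
  8. router=(7,5) cycle=19 dir=S
  9. router=(7,4) cycle=20 dir=S
  10. router=(7,3) cycle=21 dir=S
  11. router=(7,2) cycle=22 dir=S
  12. router=(7,1) cycle=23 dir=S
  13. router=(7,0) cycle=24 dir=S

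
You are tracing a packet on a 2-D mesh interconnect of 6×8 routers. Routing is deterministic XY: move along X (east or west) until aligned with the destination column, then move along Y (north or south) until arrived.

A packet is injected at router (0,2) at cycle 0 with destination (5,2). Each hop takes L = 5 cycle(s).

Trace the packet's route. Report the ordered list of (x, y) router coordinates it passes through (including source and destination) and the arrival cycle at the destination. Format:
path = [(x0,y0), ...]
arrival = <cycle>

path = [(0,2), (1,2), (2,2), (3,2), (4,2), (5,2)]
arrival = 25

#0 — 0,2 | c0
#1 — 1,2 | c5 | E
#2 — 2,2 | c10 | E
#3 — 3,2 | c15 | E
#4 — 4,2 | c20 | E
#5 — 5,2 | c25 | E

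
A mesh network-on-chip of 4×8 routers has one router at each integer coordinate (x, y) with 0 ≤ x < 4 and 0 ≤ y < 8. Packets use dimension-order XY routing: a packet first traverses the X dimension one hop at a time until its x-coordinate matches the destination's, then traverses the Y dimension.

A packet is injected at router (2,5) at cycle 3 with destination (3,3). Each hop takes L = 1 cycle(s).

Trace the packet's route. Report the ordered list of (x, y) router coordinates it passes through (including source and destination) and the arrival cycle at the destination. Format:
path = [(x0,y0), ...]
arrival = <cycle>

path = [(2,5), (3,5), (3,4), (3,3)]
arrival = 6

t=3: at (2,5)
t=4: at (3,5) after E
t=5: at (3,4) after S
t=6: at (3,3) after S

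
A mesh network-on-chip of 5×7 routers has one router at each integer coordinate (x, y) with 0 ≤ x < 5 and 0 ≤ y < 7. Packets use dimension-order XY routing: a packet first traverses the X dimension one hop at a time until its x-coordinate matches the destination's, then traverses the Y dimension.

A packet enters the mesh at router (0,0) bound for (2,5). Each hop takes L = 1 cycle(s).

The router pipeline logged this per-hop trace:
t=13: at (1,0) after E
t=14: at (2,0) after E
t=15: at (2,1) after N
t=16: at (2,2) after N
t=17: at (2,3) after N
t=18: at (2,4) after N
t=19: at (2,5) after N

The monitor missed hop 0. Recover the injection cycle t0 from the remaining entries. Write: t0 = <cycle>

cyc[1] = 13 and cyc[k] = t0 + k·L for every k.
Subtract one hop: t0 = 13 − 1 = 12.

t0 = 12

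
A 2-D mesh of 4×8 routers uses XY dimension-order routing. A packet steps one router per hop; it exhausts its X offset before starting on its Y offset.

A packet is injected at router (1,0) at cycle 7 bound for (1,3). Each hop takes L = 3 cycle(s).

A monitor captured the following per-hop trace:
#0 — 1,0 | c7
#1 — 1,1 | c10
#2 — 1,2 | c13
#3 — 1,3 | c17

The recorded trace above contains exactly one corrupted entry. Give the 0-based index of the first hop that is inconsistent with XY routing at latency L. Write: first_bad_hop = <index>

first_bad_hop = 3

  1: Δx=+0 Δy=+1 Δt=3 [ok]
  2: Δx=+0 Δy=+1 Δt=3 [ok]
  3: Δx=+0 Δy=+1 Δt=4 [BAD: Δcyc=4≠L]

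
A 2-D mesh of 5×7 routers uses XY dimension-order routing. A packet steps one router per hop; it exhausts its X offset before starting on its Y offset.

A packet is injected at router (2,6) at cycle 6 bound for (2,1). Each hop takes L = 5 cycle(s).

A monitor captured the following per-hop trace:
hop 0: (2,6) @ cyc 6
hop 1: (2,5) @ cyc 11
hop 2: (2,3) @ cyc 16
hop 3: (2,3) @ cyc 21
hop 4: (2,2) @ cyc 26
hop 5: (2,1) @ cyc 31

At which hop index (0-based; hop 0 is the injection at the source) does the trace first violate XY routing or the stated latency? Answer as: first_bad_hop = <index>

check 1→ d=(0,-1) cyc+5: ok
check 2→ d=(0,-2) cyc+5: BAD: non-unit step

first_bad_hop = 2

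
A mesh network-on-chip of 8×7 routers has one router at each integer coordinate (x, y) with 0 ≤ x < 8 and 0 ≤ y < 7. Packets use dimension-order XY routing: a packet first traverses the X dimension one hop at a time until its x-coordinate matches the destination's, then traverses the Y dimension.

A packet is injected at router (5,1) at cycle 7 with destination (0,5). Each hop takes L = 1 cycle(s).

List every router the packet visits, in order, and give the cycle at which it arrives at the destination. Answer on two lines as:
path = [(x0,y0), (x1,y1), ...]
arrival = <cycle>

src (5,1)  cyc=7
W→(4,1)  cyc=8
W→(3,1)  cyc=9
W→(2,1)  cyc=10
W→(1,1)  cyc=11
W→(0,1)  cyc=12
N→(0,2)  cyc=13
N→(0,3)  cyc=14
N→(0,4)  cyc=15
N→(0,5)  cyc=16

path = [(5,1), (4,1), (3,1), (2,1), (1,1), (0,1), (0,2), (0,3), (0,4), (0,5)]
arrival = 16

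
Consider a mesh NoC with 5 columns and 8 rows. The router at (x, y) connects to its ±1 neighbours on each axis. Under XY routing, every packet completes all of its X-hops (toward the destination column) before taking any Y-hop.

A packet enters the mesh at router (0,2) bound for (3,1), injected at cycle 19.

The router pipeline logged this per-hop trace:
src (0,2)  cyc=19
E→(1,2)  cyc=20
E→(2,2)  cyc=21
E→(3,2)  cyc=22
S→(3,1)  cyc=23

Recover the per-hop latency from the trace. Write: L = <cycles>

L = 1

cyc[1] − cyc[0] = 20 − 19 = 1.
Each hop adds L, hence L = 1.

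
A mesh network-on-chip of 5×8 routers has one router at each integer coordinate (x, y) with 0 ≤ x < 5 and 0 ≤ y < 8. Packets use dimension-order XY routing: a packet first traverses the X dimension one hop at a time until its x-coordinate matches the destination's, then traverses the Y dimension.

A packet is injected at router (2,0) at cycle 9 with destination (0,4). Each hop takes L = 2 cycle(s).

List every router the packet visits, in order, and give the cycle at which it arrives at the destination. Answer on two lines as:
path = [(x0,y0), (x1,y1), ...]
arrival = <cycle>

#0 — 2,0 | c9
#1 — 1,0 | c11 | W
#2 — 0,0 | c13 | W
#3 — 0,1 | c15 | N
#4 — 0,2 | c17 | N
#5 — 0,3 | c19 | N
#6 — 0,4 | c21 | N

path = [(2,0), (1,0), (0,0), (0,1), (0,2), (0,3), (0,4)]
arrival = 21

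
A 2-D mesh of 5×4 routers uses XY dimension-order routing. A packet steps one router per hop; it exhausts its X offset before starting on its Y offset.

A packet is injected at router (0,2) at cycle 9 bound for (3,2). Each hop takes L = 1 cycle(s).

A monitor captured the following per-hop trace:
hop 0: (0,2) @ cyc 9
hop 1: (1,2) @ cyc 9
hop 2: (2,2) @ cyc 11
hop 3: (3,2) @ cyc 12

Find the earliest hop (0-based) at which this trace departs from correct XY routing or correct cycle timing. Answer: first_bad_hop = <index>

hop 1: step (+1,+0), +0 cyc — BAD: Δcyc=0≠L

first_bad_hop = 1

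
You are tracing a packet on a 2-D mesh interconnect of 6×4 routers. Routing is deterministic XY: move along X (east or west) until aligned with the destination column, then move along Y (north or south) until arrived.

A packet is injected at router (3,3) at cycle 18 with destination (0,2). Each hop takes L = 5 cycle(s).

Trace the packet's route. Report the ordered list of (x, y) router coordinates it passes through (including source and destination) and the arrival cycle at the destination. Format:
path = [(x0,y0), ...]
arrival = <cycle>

path = [(3,3), (2,3), (1,3), (0,3), (0,2)]
arrival = 38

#0 — 3,3 | c18
#1 — 2,3 | c23 | W
#2 — 1,3 | c28 | W
#3 — 0,3 | c33 | W
#4 — 0,2 | c38 | S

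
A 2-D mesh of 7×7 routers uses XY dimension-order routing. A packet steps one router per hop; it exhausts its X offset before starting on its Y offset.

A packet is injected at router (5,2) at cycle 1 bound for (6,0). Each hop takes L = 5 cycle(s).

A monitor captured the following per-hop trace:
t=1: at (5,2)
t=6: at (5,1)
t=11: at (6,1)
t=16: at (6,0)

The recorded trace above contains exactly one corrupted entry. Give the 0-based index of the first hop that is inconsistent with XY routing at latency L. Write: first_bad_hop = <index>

[1] (+0,-1) / 5c ⇒ BAD: Y-move but x=5≠6

first_bad_hop = 1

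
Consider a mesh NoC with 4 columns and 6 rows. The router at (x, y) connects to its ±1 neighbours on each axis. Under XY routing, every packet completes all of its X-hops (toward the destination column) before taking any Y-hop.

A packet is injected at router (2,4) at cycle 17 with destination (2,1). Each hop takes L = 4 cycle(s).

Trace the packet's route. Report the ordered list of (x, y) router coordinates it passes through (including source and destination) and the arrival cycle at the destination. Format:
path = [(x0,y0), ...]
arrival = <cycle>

path = [(2,4), (2,3), (2,2), (2,1)]
arrival = 29

#0 — 2,4 | c17
#1 — 2,3 | c21 | S
#2 — 2,2 | c25 | S
#3 — 2,1 | c29 | S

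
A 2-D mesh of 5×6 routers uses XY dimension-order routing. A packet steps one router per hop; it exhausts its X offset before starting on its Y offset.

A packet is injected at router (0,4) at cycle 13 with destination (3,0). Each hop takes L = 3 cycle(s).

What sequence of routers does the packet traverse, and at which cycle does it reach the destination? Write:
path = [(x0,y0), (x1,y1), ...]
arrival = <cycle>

  0. router=(0,4) cycle=13 (inject)
  1. router=(1,4) cycle=16 dir=E
  2. router=(2,4) cycle=19 dir=E
  3. router=(3,4) cycle=22 dir=E
  4. router=(3,3) cycle=25 dir=S
  5. router=(3,2) cycle=28 dir=S
  6. router=(3,1) cycle=31 dir=S
  7. router=(3,0) cycle=34 dir=S

path = [(0,4), (1,4), (2,4), (3,4), (3,3), (3,2), (3,1), (3,0)]
arrival = 34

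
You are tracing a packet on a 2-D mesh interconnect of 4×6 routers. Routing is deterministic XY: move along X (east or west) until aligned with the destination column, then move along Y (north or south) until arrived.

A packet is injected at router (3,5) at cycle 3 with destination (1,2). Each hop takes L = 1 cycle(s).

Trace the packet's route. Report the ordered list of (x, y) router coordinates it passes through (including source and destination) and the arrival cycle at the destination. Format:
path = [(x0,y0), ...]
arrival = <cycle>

path = [(3,5), (2,5), (1,5), (1,4), (1,3), (1,2)]
arrival = 8

  0. router=(3,5) cycle=3 (inject)
  1. router=(2,5) cycle=4 dir=W
  2. router=(1,5) cycle=5 dir=W
  3. router=(1,4) cycle=6 dir=S
  4. router=(1,3) cycle=7 dir=S
  5. router=(1,2) cycle=8 dir=S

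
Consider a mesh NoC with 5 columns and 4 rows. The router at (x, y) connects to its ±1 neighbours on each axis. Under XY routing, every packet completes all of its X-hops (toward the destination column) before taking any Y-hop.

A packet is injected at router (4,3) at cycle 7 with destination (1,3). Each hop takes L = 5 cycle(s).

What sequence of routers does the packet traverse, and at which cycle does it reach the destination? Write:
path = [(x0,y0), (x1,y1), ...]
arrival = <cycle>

[0] x=4 y=3 t=7
[1] x=3 y=3 t=12 →W
[2] x=2 y=3 t=17 →W
[3] x=1 y=3 t=22 →W

path = [(4,3), (3,3), (2,3), (1,3)]
arrival = 22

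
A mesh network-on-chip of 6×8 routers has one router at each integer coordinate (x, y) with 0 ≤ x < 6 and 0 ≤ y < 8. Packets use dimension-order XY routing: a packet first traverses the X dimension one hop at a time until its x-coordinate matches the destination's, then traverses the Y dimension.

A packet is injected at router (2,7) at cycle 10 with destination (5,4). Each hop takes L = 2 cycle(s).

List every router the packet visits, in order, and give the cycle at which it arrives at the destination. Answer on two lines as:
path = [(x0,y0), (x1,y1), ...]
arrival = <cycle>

path = [(2,7), (3,7), (4,7), (5,7), (5,6), (5,5), (5,4)]
arrival = 22

  0. router=(2,7) cycle=10 (inject)
  1. router=(3,7) cycle=12 dir=E
  2. router=(4,7) cycle=14 dir=E
  3. router=(5,7) cycle=16 dir=E
  4. router=(5,6) cycle=18 dir=S
  5. router=(5,5) cycle=20 dir=S
  6. router=(5,4) cycle=22 dir=S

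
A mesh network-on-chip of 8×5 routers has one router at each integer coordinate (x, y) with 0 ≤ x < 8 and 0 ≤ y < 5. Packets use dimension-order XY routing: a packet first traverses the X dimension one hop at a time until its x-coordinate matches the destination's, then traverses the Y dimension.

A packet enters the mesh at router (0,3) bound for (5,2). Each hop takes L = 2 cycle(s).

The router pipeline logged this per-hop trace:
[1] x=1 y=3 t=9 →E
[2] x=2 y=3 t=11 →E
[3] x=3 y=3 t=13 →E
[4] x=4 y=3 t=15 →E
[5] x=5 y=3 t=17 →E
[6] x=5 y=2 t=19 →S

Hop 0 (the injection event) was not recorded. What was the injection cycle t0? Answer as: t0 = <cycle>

cyc[1] = 9 and cyc[k] = t0 + k·L for every k.
So t0 = 9 − 1·2 = 7.

t0 = 7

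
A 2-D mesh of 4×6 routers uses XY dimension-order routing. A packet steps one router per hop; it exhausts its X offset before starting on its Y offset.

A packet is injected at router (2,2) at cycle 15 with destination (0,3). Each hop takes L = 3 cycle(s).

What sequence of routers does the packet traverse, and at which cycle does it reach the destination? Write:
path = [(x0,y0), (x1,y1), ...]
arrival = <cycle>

  0. router=(2,2) cycle=15 (inject)
  1. router=(1,2) cycle=18 dir=W
  2. router=(0,2) cycle=21 dir=W
  3. router=(0,3) cycle=24 dir=N

path = [(2,2), (1,2), (0,2), (0,3)]
arrival = 24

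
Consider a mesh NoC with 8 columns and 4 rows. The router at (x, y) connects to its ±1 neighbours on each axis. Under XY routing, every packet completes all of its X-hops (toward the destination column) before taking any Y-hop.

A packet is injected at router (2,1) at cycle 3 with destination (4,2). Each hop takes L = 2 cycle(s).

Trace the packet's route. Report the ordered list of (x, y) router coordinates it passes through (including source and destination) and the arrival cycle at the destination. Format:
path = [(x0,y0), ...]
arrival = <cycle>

hop 0: (2,1) @ cyc 3
hop 1: (3,1) @ cyc 5  [E]
hop 2: (4,1) @ cyc 7  [E]
hop 3: (4,2) @ cyc 9  [N]

path = [(2,1), (3,1), (4,1), (4,2)]
arrival = 9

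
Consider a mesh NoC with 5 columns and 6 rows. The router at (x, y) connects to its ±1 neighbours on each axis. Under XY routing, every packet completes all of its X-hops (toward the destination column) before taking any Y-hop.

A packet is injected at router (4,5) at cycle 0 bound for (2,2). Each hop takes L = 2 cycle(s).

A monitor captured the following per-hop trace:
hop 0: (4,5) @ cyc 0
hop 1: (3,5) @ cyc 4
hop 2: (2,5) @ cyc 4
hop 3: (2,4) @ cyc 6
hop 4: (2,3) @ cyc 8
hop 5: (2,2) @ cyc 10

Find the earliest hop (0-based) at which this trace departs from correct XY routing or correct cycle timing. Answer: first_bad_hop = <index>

hop 1: step (-1,+0), +4 cyc — BAD: Δcyc=4≠L

first_bad_hop = 1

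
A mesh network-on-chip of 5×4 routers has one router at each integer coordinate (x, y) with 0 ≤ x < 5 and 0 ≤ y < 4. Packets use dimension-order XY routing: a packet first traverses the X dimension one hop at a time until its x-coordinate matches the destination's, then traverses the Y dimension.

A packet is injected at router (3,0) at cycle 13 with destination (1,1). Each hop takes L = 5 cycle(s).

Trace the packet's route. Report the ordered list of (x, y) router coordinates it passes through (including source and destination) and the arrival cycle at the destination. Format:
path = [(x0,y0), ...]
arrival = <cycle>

path = [(3,0), (2,0), (1,0), (1,1)]
arrival = 28

  0. router=(3,0) cycle=13 (inject)
  1. router=(2,0) cycle=18 dir=W
  2. router=(1,0) cycle=23 dir=W
  3. router=(1,1) cycle=28 dir=N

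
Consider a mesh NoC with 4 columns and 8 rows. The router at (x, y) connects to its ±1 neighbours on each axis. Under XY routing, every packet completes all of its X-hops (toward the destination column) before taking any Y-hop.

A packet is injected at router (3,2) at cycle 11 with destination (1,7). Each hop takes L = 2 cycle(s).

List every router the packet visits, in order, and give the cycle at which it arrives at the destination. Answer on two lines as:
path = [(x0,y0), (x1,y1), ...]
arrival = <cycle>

hop 0: (3,2) @ cyc 11
hop 1: (2,2) @ cyc 13  [W]
hop 2: (1,2) @ cyc 15  [W]
hop 3: (1,3) @ cyc 17  [N]
hop 4: (1,4) @ cyc 19  [N]
hop 5: (1,5) @ cyc 21  [N]
hop 6: (1,6) @ cyc 23  [N]
hop 7: (1,7) @ cyc 25  [N]

path = [(3,2), (2,2), (1,2), (1,3), (1,4), (1,5), (1,6), (1,7)]
arrival = 25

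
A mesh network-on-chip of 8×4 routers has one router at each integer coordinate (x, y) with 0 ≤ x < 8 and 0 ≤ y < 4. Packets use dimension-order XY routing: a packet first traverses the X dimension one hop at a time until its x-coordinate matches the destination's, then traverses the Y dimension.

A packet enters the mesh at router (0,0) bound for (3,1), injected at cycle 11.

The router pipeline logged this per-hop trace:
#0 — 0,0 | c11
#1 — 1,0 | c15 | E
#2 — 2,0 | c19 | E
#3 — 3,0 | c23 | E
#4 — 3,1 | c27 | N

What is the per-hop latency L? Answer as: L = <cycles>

Δcyc across hop 0→1: 15 − 11 = 4.
That increment is L by definition: L = 4.

L = 4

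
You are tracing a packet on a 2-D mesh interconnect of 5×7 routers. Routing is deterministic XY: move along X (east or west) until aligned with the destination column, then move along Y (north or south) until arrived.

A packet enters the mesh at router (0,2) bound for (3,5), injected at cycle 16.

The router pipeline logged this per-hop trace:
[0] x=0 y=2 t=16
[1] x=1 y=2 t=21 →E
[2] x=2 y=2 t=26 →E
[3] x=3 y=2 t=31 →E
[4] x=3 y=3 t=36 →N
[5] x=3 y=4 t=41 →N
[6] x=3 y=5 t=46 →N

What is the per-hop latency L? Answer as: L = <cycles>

Between hops 0 and 1 the cycle counter advances 21 − 16 = 5.
One hop costs L cycles, so L = 5.

L = 5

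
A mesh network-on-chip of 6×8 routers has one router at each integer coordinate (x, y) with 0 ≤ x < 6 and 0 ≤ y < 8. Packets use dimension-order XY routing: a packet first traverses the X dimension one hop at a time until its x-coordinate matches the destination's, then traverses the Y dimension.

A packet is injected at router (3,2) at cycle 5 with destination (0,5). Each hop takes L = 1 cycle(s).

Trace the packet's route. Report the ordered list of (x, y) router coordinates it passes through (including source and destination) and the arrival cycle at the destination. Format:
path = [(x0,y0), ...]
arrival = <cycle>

path = [(3,2), (2,2), (1,2), (0,2), (0,3), (0,4), (0,5)]
arrival = 11

hop 0: (3,2) @ cyc 5
hop 1: (2,2) @ cyc 6  [W]
hop 2: (1,2) @ cyc 7  [W]
hop 3: (0,2) @ cyc 8  [W]
hop 4: (0,3) @ cyc 9  [N]
hop 5: (0,4) @ cyc 10  [N]
hop 6: (0,5) @ cyc 11  [N]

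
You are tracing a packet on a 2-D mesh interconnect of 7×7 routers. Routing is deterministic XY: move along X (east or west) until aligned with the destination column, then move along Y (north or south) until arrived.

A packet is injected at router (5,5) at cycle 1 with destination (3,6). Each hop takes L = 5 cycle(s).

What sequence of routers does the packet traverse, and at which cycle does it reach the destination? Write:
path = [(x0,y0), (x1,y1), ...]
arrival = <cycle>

path = [(5,5), (4,5), (3,5), (3,6)]
arrival = 16

  0. router=(5,5) cycle=1 (inject)
  1. router=(4,5) cycle=6 dir=W
  2. router=(3,5) cycle=11 dir=W
  3. router=(3,6) cycle=16 dir=N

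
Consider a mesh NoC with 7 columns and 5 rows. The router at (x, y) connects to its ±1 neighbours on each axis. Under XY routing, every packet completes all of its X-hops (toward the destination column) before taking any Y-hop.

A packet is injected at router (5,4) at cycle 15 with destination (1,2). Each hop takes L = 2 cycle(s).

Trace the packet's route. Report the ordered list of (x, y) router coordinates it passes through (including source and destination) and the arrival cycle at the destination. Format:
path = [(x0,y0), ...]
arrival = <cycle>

hop 0: (5,4) @ cyc 15
hop 1: (4,4) @ cyc 17  [W]
hop 2: (3,4) @ cyc 19  [W]
hop 3: (2,4) @ cyc 21  [W]
hop 4: (1,4) @ cyc 23  [W]
hop 5: (1,3) @ cyc 25  [S]
hop 6: (1,2) @ cyc 27  [S]

path = [(5,4), (4,4), (3,4), (2,4), (1,4), (1,3), (1,2)]
arrival = 27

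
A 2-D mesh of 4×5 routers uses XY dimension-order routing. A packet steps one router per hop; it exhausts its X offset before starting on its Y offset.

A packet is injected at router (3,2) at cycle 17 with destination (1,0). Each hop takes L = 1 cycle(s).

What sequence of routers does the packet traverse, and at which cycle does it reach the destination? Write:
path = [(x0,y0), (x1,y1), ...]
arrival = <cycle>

path = [(3,2), (2,2), (1,2), (1,1), (1,0)]
arrival = 21

src (3,2)  cyc=17
W→(2,2)  cyc=18
W→(1,2)  cyc=19
S→(1,1)  cyc=20
S→(1,0)  cyc=21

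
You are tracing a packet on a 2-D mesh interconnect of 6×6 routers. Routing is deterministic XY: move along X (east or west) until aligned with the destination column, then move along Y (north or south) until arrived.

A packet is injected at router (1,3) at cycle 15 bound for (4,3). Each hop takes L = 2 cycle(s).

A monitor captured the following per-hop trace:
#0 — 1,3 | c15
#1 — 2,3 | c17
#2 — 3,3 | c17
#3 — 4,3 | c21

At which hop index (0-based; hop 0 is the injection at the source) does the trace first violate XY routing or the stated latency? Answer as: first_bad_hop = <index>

first_bad_hop = 2

check 1→ d=(1,0) cyc+2: ok
check 2→ d=(1,0) cyc+0: BAD: Δcyc=0≠L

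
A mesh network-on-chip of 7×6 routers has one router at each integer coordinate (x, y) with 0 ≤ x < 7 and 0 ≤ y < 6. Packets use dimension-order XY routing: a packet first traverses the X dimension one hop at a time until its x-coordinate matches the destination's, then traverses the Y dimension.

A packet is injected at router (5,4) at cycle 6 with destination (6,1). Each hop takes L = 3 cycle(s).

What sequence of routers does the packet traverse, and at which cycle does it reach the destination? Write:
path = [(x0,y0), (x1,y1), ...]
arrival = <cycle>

hop 0: (5,4) @ cyc 6
hop 1: (6,4) @ cyc 9  [E]
hop 2: (6,3) @ cyc 12  [S]
hop 3: (6,2) @ cyc 15  [S]
hop 4: (6,1) @ cyc 18  [S]

path = [(5,4), (6,4), (6,3), (6,2), (6,1)]
arrival = 18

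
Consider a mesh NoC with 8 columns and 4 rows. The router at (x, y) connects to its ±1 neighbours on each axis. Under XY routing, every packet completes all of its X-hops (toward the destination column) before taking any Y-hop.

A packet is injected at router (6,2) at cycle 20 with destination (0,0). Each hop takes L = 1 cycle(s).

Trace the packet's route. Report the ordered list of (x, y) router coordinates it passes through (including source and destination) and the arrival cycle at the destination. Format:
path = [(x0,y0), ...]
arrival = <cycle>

t=20: at (6,2)
t=21: at (5,2) after W
t=22: at (4,2) after W
t=23: at (3,2) after W
t=24: at (2,2) after W
t=25: at (1,2) after W
t=26: at (0,2) after W
t=27: at (0,1) after S
t=28: at (0,0) after S

path = [(6,2), (5,2), (4,2), (3,2), (2,2), (1,2), (0,2), (0,1), (0,0)]
arrival = 28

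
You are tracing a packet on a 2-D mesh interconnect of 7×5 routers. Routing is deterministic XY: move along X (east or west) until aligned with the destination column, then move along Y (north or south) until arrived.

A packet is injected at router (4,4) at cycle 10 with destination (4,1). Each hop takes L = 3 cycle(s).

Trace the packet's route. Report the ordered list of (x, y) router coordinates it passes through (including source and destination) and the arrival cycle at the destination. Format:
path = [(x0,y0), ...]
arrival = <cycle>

  0. router=(4,4) cycle=10 (inject)
  1. router=(4,3) cycle=13 dir=S
  2. router=(4,2) cycle=16 dir=S
  3. router=(4,1) cycle=19 dir=S

path = [(4,4), (4,3), (4,2), (4,1)]
arrival = 19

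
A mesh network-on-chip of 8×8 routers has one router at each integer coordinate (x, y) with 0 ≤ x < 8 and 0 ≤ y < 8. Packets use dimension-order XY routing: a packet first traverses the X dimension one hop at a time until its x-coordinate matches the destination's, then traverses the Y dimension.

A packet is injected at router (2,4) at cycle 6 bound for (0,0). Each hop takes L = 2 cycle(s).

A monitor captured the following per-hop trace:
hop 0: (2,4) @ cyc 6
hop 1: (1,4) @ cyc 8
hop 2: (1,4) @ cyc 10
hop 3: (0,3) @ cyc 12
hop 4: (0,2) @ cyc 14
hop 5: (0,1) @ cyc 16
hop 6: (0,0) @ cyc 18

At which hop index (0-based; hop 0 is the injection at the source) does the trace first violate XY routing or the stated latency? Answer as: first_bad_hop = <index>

  1: Δx=-1 Δy=+0 Δt=2 [ok]
  2: Δx=+0 Δy=+0 Δt=2 [BAD: non-unit step]

first_bad_hop = 2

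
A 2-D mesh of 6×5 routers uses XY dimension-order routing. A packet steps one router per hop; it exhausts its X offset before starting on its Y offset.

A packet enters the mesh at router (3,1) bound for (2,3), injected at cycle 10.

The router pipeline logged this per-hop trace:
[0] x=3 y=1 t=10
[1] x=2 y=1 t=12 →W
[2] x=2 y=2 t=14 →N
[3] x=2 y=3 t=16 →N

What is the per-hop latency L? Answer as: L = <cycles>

L = 2

Between hops 0 and 1 the cycle counter advances 12 − 10 = 2.
Each hop adds L, hence L = 2.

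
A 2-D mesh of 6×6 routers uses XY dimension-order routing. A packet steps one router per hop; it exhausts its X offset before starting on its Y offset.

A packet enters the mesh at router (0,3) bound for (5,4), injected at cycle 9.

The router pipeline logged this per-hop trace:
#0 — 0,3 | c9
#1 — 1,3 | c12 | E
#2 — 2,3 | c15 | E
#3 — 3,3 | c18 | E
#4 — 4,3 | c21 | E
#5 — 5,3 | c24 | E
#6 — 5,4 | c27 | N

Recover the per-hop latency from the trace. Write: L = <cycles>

L = 3

Between hops 0 and 1 the cycle counter advances 12 − 9 = 3.
One hop costs L cycles, so L = 3.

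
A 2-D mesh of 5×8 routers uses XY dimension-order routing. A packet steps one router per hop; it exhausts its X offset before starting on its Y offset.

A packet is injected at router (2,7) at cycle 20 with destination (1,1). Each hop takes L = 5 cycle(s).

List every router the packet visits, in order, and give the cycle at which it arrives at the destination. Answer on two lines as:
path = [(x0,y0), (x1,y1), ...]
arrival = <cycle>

src (2,7)  cyc=20
W→(1,7)  cyc=25
S→(1,6)  cyc=30
S→(1,5)  cyc=35
S→(1,4)  cyc=40
S→(1,3)  cyc=45
S→(1,2)  cyc=50
S→(1,1)  cyc=55

path = [(2,7), (1,7), (1,6), (1,5), (1,4), (1,3), (1,2), (1,1)]
arrival = 55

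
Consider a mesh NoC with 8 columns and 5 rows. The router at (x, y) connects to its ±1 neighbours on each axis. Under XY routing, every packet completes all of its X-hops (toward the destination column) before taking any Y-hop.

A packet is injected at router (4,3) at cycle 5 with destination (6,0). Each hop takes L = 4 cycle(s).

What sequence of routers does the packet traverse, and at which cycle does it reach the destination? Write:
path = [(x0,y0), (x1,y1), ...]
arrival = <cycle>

path = [(4,3), (5,3), (6,3), (6,2), (6,1), (6,0)]
arrival = 25

#0 — 4,3 | c5
#1 — 5,3 | c9 | E
#2 — 6,3 | c13 | E
#3 — 6,2 | c17 | S
#4 — 6,1 | c21 | S
#5 — 6,0 | c25 | S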